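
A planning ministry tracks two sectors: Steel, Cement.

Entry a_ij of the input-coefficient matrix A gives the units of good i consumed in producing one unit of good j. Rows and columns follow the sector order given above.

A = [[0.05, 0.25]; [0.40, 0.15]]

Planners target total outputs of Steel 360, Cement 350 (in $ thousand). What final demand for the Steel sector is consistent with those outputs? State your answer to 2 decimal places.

I − A =
  [   0.95    -0.25]
  [  -0.40     0.85]
d = (I − A) x:
  d_S = (+0.95)·360 + (-0.25)·350 = 254.50
  d_C = (-0.40)·360 + (+0.85)·350 = 153.50

d_S = 254.50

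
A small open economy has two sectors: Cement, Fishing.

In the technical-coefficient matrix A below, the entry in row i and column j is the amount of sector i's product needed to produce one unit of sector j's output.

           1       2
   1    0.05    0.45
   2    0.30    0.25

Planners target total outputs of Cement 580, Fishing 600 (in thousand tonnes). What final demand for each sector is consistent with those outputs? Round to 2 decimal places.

d_1 = 281.00, d_2 = 276.00

I − A =
  [   0.95    -0.45]
  [  -0.30     0.75]
d = (I − A) x:
  d_1 = (+0.95)·580 + (-0.45)·600 = 281.00
  d_2 = (-0.30)·580 + (+0.75)·600 = 276.00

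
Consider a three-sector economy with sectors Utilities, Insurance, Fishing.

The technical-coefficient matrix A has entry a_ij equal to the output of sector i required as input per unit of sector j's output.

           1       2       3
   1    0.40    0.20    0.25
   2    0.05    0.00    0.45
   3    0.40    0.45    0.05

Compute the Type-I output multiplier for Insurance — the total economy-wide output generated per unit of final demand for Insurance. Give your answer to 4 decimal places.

m_2 = 3.7747

I − A =
  [   0.60    -0.20    -0.25]
  [  -0.05     1.00    -0.45]
  [  -0.40    -0.45     0.95]
Cofactors of I−A, C_ij = (−1)^(i+j)·(minor ij) (rows/columns in the sector order above):
  C_11 = (1.00)(0.95) − (-0.45)(-0.45) = 0.7475
  C_12 = −[(-0.05)(0.95) − (-0.45)(-0.40)] = 0.2275
  C_13 = (-0.05)(-0.45) − (1.00)(-0.40) = 0.4225
  C_21 = −[(-0.20)(0.95) − (-0.25)(-0.45)] = 0.3025
  C_22 = (0.60)(0.95) − (-0.25)(-0.40) = 0.4700
  C_23 = −[(0.60)(-0.45) − (-0.20)(-0.40)] = 0.3500
  C_31 = (-0.20)(-0.45) − (-0.25)(1.00) = 0.3400
  C_32 = −[(0.60)(-0.45) − (-0.25)(-0.05)] = 0.2825
  C_33 = (0.60)(1.00) − (-0.20)(-0.05) = 0.5900
det(I−A) = Σ_j (I−A)_1j·C_1j = (0.60)(0.7475) + (-0.20)(0.2275) + (-0.25)(0.4225) = 0.297375
adj(I−A) = Cᵀ =
  [ 0.7475   0.3025   0.3400]
  [ 0.2275   0.4700   0.2825]
  [ 0.4225   0.3500   0.5900]
(I − A)⁻¹ = adj(I−A) / det(I−A) ≈
  [   2.51366     1.01723     1.14334]
  [   0.76503     1.58050     0.94998]
  [   1.42077     1.17697     1.98403]
The output multiplier for sector j is the column-j sum of the Leontief inverse (I − A)⁻¹ = adj(I−A) / det(I−A).
Column 2 of adj(I−A): (0.3025, 0.4700, 0.3500); det(I−A) = 0.297375.
m_2 = (0.3025 + 0.4700 + 0.3500) / 0.297375 = 1.1225 / 0.297375 ≈ 3.7747.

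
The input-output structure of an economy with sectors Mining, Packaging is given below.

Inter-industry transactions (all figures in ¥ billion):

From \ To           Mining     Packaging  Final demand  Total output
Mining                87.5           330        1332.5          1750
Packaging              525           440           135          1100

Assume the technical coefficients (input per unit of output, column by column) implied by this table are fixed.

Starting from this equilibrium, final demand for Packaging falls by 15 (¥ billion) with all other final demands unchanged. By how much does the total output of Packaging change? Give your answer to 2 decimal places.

Technical coefficients a_ij = z_ij / X_j:
  a_11 = 87.5/1750 = 0.05, a_21 = 525/1750 = 0.30
  a_12 = 330/1100 = 0.30, a_22 = 440/1100 = 0.40
I − A =
  [   0.95    -0.30]
  [  -0.30     0.60]
det(I−A) = (0.95)(0.60) − (-0.30)(-0.30) = 0.4800
adj(I−A) = [[0.60, 0.30], [0.30, 0.95]]
(I − A)⁻¹ = adj(I−A) / det(I−A) ≈
  [   1.2500     0.6250]
  [   0.6250     1.9792]
Δx = (I − A)⁻¹ Δd with Δd having -15 in the Packaging component and 0 elsewhere.
So Δx_2 = L_22 · (-15), where L_22 = adj(I−A)_22 / det(I−A) = 0.95 / 0.4800.
Δx_2 = 0.95 × (-15) / 0.4800 = -14.25 / 0.4800 ≈ -29.69.

Δx_2 = -29.69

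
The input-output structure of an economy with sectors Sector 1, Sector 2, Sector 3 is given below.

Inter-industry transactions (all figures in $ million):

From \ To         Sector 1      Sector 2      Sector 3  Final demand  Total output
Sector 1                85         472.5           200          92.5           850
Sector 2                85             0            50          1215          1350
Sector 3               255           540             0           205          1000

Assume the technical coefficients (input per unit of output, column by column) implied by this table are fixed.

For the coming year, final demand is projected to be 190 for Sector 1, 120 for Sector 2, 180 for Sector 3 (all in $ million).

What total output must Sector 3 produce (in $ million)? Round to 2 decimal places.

Technical coefficients a_ij = z_ij / X_j:
  a_11 = 85/850 = 0.10, a_21 = 85/850 = 0.10, a_31 = 255/850 = 0.30
  a_12 = 472.5/1350 = 0.35, a_22 = 0/1350 = 0.00, a_32 = 540/1350 = 0.40
  a_13 = 200/1000 = 0.20, a_23 = 50/1000 = 0.05, a_33 = 0/1000 = 0.00
I − A =
  [   0.90    -0.35    -0.20]
  [  -0.10     1.00    -0.05]
  [  -0.30    -0.40     1.00]
Cofactors of I−A, C_ij = (−1)^(i+j)·(minor ij) (rows/columns in the sector order above):
  C_11 = (1.00)(1.00) − (-0.05)(-0.40) = 0.9800
  C_12 = −[(-0.10)(1.00) − (-0.05)(-0.30)] = 0.1150
  C_13 = (-0.10)(-0.40) − (1.00)(-0.30) = 0.3400
  C_21 = −[(-0.35)(1.00) − (-0.20)(-0.40)] = 0.4300
  C_22 = (0.90)(1.00) − (-0.20)(-0.30) = 0.8400
  C_23 = −[(0.90)(-0.40) − (-0.35)(-0.30)] = 0.4650
  C_31 = (-0.35)(-0.05) − (-0.20)(1.00) = 0.2175
  C_32 = −[(0.90)(-0.05) − (-0.20)(-0.10)] = 0.0650
  C_33 = (0.90)(1.00) − (-0.35)(-0.10) = 0.8650
det(I−A) = Σ_j (I−A)_1j·C_1j = (0.90)(0.9800) + (-0.35)(0.1150) + (-0.20)(0.3400) = 0.77375
adj(I−A) = Cᵀ =
  [ 0.9800   0.4300   0.2175]
  [ 0.1150   0.8400   0.0650]
  [ 0.3400   0.4650   0.8650]
(I − A)⁻¹ = adj(I−A) / det(I−A) ≈
  [   1.2666     0.5557     0.2811]
  [   0.1486     1.0856     0.0840]
  [   0.4394     0.6010     1.1179]
x = (I − A)⁻¹ d = adj(I−A)·d / det(I−A), with det(I−A) = 0.77375:
  x_1 = (0.9800·190 + 0.4300·120 + 0.2175·180) / 0.77375 = 276.95 / 0.77375 ≈ 357.93
  x_2 = (0.1150·190 + 0.8400·120 + 0.0650·180) / 0.77375 = 134.35 / 0.77375 ≈ 173.63
  x_3 = (0.3400·190 + 0.4650·120 + 0.8650·180) / 0.77375 = 276.10 / 0.77375 ≈ 356.83

x_3 = 356.83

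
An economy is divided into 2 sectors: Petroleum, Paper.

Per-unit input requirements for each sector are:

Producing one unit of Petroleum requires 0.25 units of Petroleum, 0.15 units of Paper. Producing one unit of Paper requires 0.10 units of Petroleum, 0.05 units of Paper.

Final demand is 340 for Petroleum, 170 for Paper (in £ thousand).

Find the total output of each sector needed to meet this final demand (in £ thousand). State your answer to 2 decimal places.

x_1 = 487.46, x_2 = 255.91

I − A =
  [   0.75    -0.10]
  [  -0.15     0.95]
det(I−A) = (0.75)(0.95) − (-0.10)(-0.15) = 0.6975
adj(I−A) = [[0.95, 0.10], [0.15, 0.75]]
(I − A)⁻¹ = adj(I−A) / det(I−A) ≈
  [   1.3620     0.1434]
  [   0.2151     1.0753]
x = (I − A)⁻¹ d = adj(I−A)·d / det(I−A), with det(I−A) = 0.6975:
  x_1 = (0.95·340 + 0.10·170) / 0.6975 = 340.00 / 0.6975 ≈ 487.46
  x_2 = (0.15·340 + 0.75·170) / 0.6975 = 178.50 / 0.6975 ≈ 255.91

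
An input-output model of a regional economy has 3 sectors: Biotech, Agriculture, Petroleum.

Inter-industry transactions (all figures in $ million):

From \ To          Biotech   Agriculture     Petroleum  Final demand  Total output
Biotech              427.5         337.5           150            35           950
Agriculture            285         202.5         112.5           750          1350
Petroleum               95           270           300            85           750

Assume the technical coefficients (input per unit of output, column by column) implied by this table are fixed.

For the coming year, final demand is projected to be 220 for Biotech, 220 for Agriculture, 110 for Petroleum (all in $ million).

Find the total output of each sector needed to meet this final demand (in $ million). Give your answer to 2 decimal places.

x_1 = 913.96, x_2 = 680.67, x_3 = 562.55

Technical coefficients a_ij = z_ij / X_j:
  a_11 = 427.5/950 = 0.45, a_21 = 285/950 = 0.30, a_31 = 95/950 = 0.10
  a_12 = 337.5/1350 = 0.25, a_22 = 202.5/1350 = 0.15, a_32 = 270/1350 = 0.20
  a_13 = 150/750 = 0.20, a_23 = 112.5/750 = 0.15, a_33 = 300/750 = 0.40
I − A =
  [   0.55    -0.25    -0.20]
  [  -0.30     0.85    -0.15]
  [  -0.10    -0.20     0.60]
Cofactors of I−A, C_ij = (−1)^(i+j)·(minor ij) (rows/columns in the sector order above):
  C_11 = (0.85)(0.60) − (-0.15)(-0.20) = 0.4800
  C_12 = −[(-0.30)(0.60) − (-0.15)(-0.10)] = 0.1950
  C_13 = (-0.30)(-0.20) − (0.85)(-0.10) = 0.1450
  C_21 = −[(-0.25)(0.60) − (-0.20)(-0.20)] = 0.1900
  C_22 = (0.55)(0.60) − (-0.20)(-0.10) = 0.3100
  C_23 = −[(0.55)(-0.20) − (-0.25)(-0.10)] = 0.1350
  C_31 = (-0.25)(-0.15) − (-0.20)(0.85) = 0.2075
  C_32 = −[(0.55)(-0.15) − (-0.20)(-0.30)] = 0.1425
  C_33 = (0.55)(0.85) − (-0.25)(-0.30) = 0.3925
det(I−A) = Σ_j (I−A)_1j·C_1j = (0.55)(0.4800) + (-0.25)(0.1950) + (-0.20)(0.1450) = 0.18625
adj(I−A) = Cᵀ =
  [ 0.4800   0.1900   0.2075]
  [ 0.1950   0.3100   0.1425]
  [ 0.1450   0.1350   0.3925]
(I − A)⁻¹ = adj(I−A) / det(I−A) ≈
  [   2.5772     1.0201     1.1141]
  [   1.0470     1.6644     0.7651]
  [   0.7785     0.7248     2.1074]
x = (I − A)⁻¹ d = adj(I−A)·d / det(I−A), with det(I−A) = 0.18625:
  x_1 = (0.4800·220 + 0.1900·220 + 0.2075·110) / 0.18625 = 170.225 / 0.18625 ≈ 913.96
  x_2 = (0.1950·220 + 0.3100·220 + 0.1425·110) / 0.18625 = 126.775 / 0.18625 ≈ 680.67
  x_3 = (0.1450·220 + 0.1350·220 + 0.3925·110) / 0.18625 = 104.775 / 0.18625 ≈ 562.55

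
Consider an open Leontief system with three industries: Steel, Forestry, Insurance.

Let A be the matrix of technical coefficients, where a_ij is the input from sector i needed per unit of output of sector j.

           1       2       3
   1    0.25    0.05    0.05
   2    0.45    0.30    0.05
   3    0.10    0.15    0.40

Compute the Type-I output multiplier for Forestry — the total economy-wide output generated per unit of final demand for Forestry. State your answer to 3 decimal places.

I − A =
  [   0.75    -0.05    -0.05]
  [  -0.45     0.70    -0.05]
  [  -0.10    -0.15     0.60]
Cofactors of I−A, C_ij = (−1)^(i+j)·(minor ij) (rows/columns in the sector order above):
  C_11 = (0.70)(0.60) − (-0.05)(-0.15) = 0.4125
  C_12 = −[(-0.45)(0.60) − (-0.05)(-0.10)] = 0.2750
  C_13 = (-0.45)(-0.15) − (0.70)(-0.10) = 0.1375
  C_21 = −[(-0.05)(0.60) − (-0.05)(-0.15)] = 0.0375
  C_22 = (0.75)(0.60) − (-0.05)(-0.10) = 0.4450
  C_23 = −[(0.75)(-0.15) − (-0.05)(-0.10)] = 0.1175
  C_31 = (-0.05)(-0.05) − (-0.05)(0.70) = 0.0375
  C_32 = −[(0.75)(-0.05) − (-0.05)(-0.45)] = 0.0600
  C_33 = (0.75)(0.70) − (-0.05)(-0.45) = 0.5025
det(I−A) = Σ_j (I−A)_1j·C_1j = (0.75)(0.4125) + (-0.05)(0.2750) + (-0.05)(0.1375) = 0.28875
adj(I−A) = Cᵀ =
  [ 0.4125   0.0375   0.0375]
  [ 0.2750   0.4450   0.0600]
  [ 0.1375   0.1175   0.5025]
(I − A)⁻¹ = adj(I−A) / det(I−A) ≈
  [   1.4286     0.1299     0.1299]
  [   0.9524     1.5411     0.2078]
  [   0.4762     0.4069     1.7403]
The output multiplier for sector j is the column-j sum of the Leontief inverse (I − A)⁻¹ = adj(I−A) / det(I−A).
Column 2 of adj(I−A): (0.0375, 0.4450, 0.1175); det(I−A) = 0.28875.
m_2 = (0.0375 + 0.4450 + 0.1175) / 0.28875 = 0.60 / 0.28875 ≈ 2.078.

m_2 = 2.078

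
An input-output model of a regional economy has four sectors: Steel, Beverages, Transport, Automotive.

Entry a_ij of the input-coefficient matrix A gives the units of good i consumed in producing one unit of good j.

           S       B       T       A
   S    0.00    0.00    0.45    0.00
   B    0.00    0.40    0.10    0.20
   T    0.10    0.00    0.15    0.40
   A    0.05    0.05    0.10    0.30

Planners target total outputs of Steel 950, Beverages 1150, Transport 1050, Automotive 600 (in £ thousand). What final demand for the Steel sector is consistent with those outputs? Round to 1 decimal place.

I − A =
  [   1.00     0.00    -0.45     0.00]
  [   0.00     0.60    -0.10    -0.20]
  [  -0.10     0.00     0.85    -0.40]
  [  -0.05    -0.05    -0.10     0.70]
d = (I − A) x:
  d_S = (+1.00)·950 + (+0.00)·1150 + (-0.45)·1050 + (+0.00)·600 = 477.5
  d_B = (+0.00)·950 + (+0.60)·1150 + (-0.10)·1050 + (-0.20)·600 = 465.0
  d_T = (-0.10)·950 + (+0.00)·1150 + (+0.85)·1050 + (-0.40)·600 = 557.5
  d_A = (-0.05)·950 + (-0.05)·1150 + (-0.10)·1050 + (+0.70)·600 = 210.0

d_S = 477.5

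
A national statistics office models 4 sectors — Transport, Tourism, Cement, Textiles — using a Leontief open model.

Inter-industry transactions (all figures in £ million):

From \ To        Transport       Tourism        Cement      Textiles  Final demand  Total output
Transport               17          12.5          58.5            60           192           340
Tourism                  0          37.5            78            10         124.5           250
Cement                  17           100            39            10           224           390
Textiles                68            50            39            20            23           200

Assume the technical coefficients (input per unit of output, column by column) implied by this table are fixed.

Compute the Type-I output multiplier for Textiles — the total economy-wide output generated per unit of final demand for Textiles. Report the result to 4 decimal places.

m_4 = 1.9094

Technical coefficients a_ij = z_ij / X_j:
  a_11 = 17/340 = 0.05, a_21 = 0/340 = 0.00, a_31 = 17/340 = 0.05, a_41 = 68/340 = 0.20
  a_12 = 12.5/250 = 0.05, a_22 = 37.5/250 = 0.15, a_32 = 100/250 = 0.40, a_42 = 50/250 = 0.20
  a_13 = 58.5/390 = 0.15, a_23 = 78/390 = 0.20, a_33 = 39/390 = 0.10, a_43 = 39/390 = 0.10
  a_14 = 60/200 = 0.30, a_24 = 10/200 = 0.05, a_34 = 10/200 = 0.05, a_44 = 20/200 = 0.10
I − A =
  [   0.95    -0.05    -0.15    -0.30]
  [   0.00     0.85    -0.20    -0.05]
  [  -0.05    -0.40     0.90    -0.05]
  [  -0.20    -0.20    -0.10     0.90]
Compute the cofactors C_ij = (−1)^(i+j)·(3×3 minor ij) of I−A; the adjugate is their transpose:
adj(I−A) = Cᵀ =
  [ 0.599250   0.161750   0.160000   0.217625]
  [ 0.020250   0.701000   0.165250   0.054875]
  [ 0.050250   0.333250   0.665750   0.072250]
  [ 0.143250   0.228750   0.146250   0.643875]
det(I−A) = Σ_j (I−A)_1j·C_1j = (0.95)(0.599250) + (-0.05)(0.020250) + (-0.15)(0.050250) + (-0.30)(0.143250) = 0.5177625
(I − A)⁻¹ = adj(I−A) / det(I−A) ≈
  [   1.15738     0.31240     0.30902     0.42032]
  [   0.03911     1.35390     0.31916     0.10598]
  [   0.09705     0.64363     1.28582     0.13954]
  [   0.27667     0.44180     0.28247     1.24357]
The output multiplier for sector j is the column-j sum of the Leontief inverse (I − A)⁻¹ = adj(I−A) / det(I−A).
Column 4 of adj(I−A): (0.217625, 0.054875, 0.072250, 0.643875); det(I−A) = 0.5177625.
m_4 = (0.217625 + 0.054875 + 0.072250 + 0.643875) / 0.5177625 = 0.988625 / 0.5177625 ≈ 1.9094.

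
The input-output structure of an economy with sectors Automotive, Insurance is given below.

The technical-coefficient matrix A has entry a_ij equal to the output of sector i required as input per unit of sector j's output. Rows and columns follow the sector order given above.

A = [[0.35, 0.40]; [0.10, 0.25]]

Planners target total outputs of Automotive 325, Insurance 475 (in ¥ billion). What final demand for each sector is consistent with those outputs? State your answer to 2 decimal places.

I − A =
  [   0.65    -0.40]
  [  -0.10     0.75]
d = (I − A) x:
  d_A = (+0.65)·325 + (-0.40)·475 = 21.25
  d_I = (-0.10)·325 + (+0.75)·475 = 323.75

d_A = 21.25, d_I = 323.75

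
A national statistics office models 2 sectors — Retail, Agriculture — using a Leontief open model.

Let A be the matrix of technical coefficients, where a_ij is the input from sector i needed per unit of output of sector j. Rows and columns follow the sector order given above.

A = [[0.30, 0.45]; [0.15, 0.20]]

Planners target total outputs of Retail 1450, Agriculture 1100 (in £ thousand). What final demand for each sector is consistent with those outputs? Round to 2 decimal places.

I − A =
  [   0.70    -0.45]
  [  -0.15     0.80]
d = (I − A) x:
  d_1 = (+0.70)·1450 + (-0.45)·1100 = 520.00
  d_2 = (-0.15)·1450 + (+0.80)·1100 = 662.50

d_1 = 520.00, d_2 = 662.50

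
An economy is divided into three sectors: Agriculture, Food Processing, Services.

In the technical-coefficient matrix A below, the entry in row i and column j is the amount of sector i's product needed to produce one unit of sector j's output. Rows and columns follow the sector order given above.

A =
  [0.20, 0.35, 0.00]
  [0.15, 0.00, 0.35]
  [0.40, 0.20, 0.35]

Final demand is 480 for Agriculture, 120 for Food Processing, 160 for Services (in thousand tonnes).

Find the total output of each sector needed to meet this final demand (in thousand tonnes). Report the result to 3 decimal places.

x_1 = 854.086, x_2 = 580.768, x_3 = 950.443

I − A =
  [   0.80    -0.35     0.00]
  [  -0.15     1.00    -0.35]
  [  -0.40    -0.20     0.65]
Cofactors of I−A, C_ij = (−1)^(i+j)·(minor ij) (rows/columns in the sector order above):
  C_11 = (1.00)(0.65) − (-0.35)(-0.20) = 0.5800
  C_12 = −[(-0.15)(0.65) − (-0.35)(-0.40)] = 0.2375
  C_13 = (-0.15)(-0.20) − (1.00)(-0.40) = 0.4300
  C_21 = −[(-0.35)(0.65) − (0.00)(-0.20)] = 0.2275
  C_22 = (0.80)(0.65) − (0.00)(-0.40) = 0.5200
  C_23 = −[(0.80)(-0.20) − (-0.35)(-0.40)] = 0.3000
  C_31 = (-0.35)(-0.35) − (0.00)(1.00) = 0.1225
  C_32 = −[(0.80)(-0.35) − (0.00)(-0.15)] = 0.2800
  C_33 = (0.80)(1.00) − (-0.35)(-0.15) = 0.7475
det(I−A) = Σ_j (I−A)_1j·C_1j = (0.80)(0.5800) + (-0.35)(0.2375) + (0.00)(0.4300) = 0.380875
adj(I−A) = Cᵀ =
  [ 0.5800   0.2275   0.1225]
  [ 0.2375   0.5200   0.2800]
  [ 0.4300   0.3000   0.7475]
(I − A)⁻¹ = adj(I−A) / det(I−A) ≈
  [   1.5228     0.5973     0.3216]
  [   0.6236     1.3653     0.7351]
  [   1.1290     0.7877     1.9626]
x = (I − A)⁻¹ d = adj(I−A)·d / det(I−A), with det(I−A) = 0.380875:
  x_1 = (0.5800·480 + 0.2275·120 + 0.1225·160) / 0.380875 = 325.30 / 0.380875 ≈ 854.086
  x_2 = (0.2375·480 + 0.5200·120 + 0.2800·160) / 0.380875 = 221.20 / 0.380875 ≈ 580.768
  x_3 = (0.4300·480 + 0.3000·120 + 0.7475·160) / 0.380875 = 362.00 / 0.380875 ≈ 950.443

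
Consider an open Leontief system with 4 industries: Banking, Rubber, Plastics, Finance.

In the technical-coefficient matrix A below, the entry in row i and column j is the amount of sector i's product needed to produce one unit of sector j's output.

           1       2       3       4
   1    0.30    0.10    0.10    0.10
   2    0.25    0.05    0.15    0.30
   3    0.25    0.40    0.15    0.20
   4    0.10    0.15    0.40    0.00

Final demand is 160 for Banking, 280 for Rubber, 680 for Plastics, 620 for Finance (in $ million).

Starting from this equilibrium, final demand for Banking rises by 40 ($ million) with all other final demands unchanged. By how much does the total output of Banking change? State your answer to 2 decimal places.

I − A =
  [   0.70    -0.10    -0.10    -0.10]
  [  -0.25     0.95    -0.15    -0.30]
  [  -0.25    -0.40     0.85    -0.20]
  [  -0.10    -0.15    -0.40     1.00]
Compute the cofactors C_ij = (−1)^(i+j)·(3×3 minor ij) of I−A; the adjugate is their transpose:
adj(I−A) = Cᵀ =
  [ 0.58075   0.14875   0.15775   0.13425]
  [ 0.28850   0.49350   0.22550   0.22200]
  [ 0.36475   0.32775   0.59225   0.25325]
  [ 0.24725   0.22000   0.28650   0.46450]
det(I−A) = Σ_j (I−A)_1j·C_1j = (0.70)(0.58075) + (-0.10)(0.28850) + (-0.10)(0.36475) + (-0.10)(0.24725) = 0.316475
(I − A)⁻¹ = adj(I−A) / det(I−A) ≈
  [   1.8351     0.4700     0.4985     0.4242]
  [   0.9116     1.5594     0.7125     0.7015]
  [   1.1525     1.0356     1.8714     0.8002]
  [   0.7813     0.6952     0.9053     1.4677]
Δx = (I − A)⁻¹ Δd with Δd having +40 in the Banking component and 0 elsewhere.
So Δx_1 = L_11 · (+40), where L_11 = adj(I−A)_11 / det(I−A) = 0.58075 / 0.316475.
Δx_1 = 0.58075 × (+40) / 0.316475 = 23.23 / 0.316475 ≈ 73.40.

Δx_1 = 73.40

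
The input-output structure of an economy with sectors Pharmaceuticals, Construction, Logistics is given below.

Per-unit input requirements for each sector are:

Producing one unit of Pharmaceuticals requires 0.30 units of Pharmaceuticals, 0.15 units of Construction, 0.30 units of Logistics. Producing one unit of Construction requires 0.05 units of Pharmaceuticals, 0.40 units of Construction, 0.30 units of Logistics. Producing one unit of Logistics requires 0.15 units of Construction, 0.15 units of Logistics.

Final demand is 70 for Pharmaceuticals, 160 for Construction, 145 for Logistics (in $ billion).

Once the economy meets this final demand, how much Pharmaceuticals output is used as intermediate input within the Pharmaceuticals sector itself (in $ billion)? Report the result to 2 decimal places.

z_11 = 38.28

I − A =
  [   0.70    -0.05     0.00]
  [  -0.15     0.60    -0.15]
  [  -0.30    -0.30     0.85]
Cofactors of I−A, C_ij = (−1)^(i+j)·(minor ij) (rows/columns in the sector order above):
  C_11 = (0.60)(0.85) − (-0.15)(-0.30) = 0.4650
  C_12 = −[(-0.15)(0.85) − (-0.15)(-0.30)] = 0.1725
  C_13 = (-0.15)(-0.30) − (0.60)(-0.30) = 0.2250
  C_21 = −[(-0.05)(0.85) − (0.00)(-0.30)] = 0.0425
  C_22 = (0.70)(0.85) − (0.00)(-0.30) = 0.5950
  C_23 = −[(0.70)(-0.30) − (-0.05)(-0.30)] = 0.2250
  C_31 = (-0.05)(-0.15) − (0.00)(0.60) = 0.0075
  C_32 = −[(0.70)(-0.15) − (0.00)(-0.15)] = 0.1050
  C_33 = (0.70)(0.60) − (-0.05)(-0.15) = 0.4125
det(I−A) = Σ_j (I−A)_1j·C_1j = (0.70)(0.4650) + (-0.05)(0.1725) + (0.00)(0.2250) = 0.316875
adj(I−A) = Cᵀ =
  [ 0.4650   0.0425   0.0075]
  [ 0.1725   0.5950   0.1050]
  [ 0.2250   0.2250   0.4125]
(I − A)⁻¹ = adj(I−A) / det(I−A) ≈
  [   1.4675     0.1341     0.0237]
  [   0.5444     1.8777     0.3314]
  [   0.7101     0.7101     1.3018]
First solve x = (I − A)⁻¹ d = adj(I−A)·d / det(I−A); in particular x_1 = (0.4650·70 + 0.0425·160 + 0.0075·145) / 0.316875 = 40.4375 / 0.316875 ≈ 127.6134.
Intermediate flow from 1 to 1: z_11 = a_11 · x_1 = 0.30 × 40.4375 / 0.316875 = 12.13125 / 0.316875 ≈ 38.28.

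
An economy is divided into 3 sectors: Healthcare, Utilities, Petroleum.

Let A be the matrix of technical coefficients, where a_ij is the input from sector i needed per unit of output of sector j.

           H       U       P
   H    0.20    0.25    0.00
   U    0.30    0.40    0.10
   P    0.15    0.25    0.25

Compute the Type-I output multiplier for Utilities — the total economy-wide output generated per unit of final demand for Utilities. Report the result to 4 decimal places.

m_U = 3.6607

I − A =
  [   0.80    -0.25     0.00]
  [  -0.30     0.60    -0.10]
  [  -0.15    -0.25     0.75]
Cofactors of I−A, C_ij = (−1)^(i+j)·(minor ij) (rows/columns in the sector order above):
  C_11 = (0.60)(0.75) − (-0.10)(-0.25) = 0.4250
  C_12 = −[(-0.30)(0.75) − (-0.10)(-0.15)] = 0.2400
  C_13 = (-0.30)(-0.25) − (0.60)(-0.15) = 0.1650
  C_21 = −[(-0.25)(0.75) − (0.00)(-0.25)] = 0.1875
  C_22 = (0.80)(0.75) − (0.00)(-0.15) = 0.6000
  C_23 = −[(0.80)(-0.25) − (-0.25)(-0.15)] = 0.2375
  C_31 = (-0.25)(-0.10) − (0.00)(0.60) = 0.0250
  C_32 = −[(0.80)(-0.10) − (0.00)(-0.30)] = 0.0800
  C_33 = (0.80)(0.60) − (-0.25)(-0.30) = 0.4050
det(I−A) = Σ_j (I−A)_1j·C_1j = (0.80)(0.4250) + (-0.25)(0.2400) + (0.00)(0.1650) = 0.2800
adj(I−A) = Cᵀ =
  [ 0.4250   0.1875   0.0250]
  [ 0.2400   0.6000   0.0800]
  [ 0.1650   0.2375   0.4050]
(I − A)⁻¹ = adj(I−A) / det(I−A) ≈
  [   1.51786     0.66964     0.08929]
  [   0.85714     2.14286     0.28571]
  [   0.58929     0.84821     1.44643]
The output multiplier for sector j is the column-j sum of the Leontief inverse (I − A)⁻¹ = adj(I−A) / det(I−A).
Column U of adj(I−A): (0.1875, 0.6000, 0.2375); det(I−A) = 0.2800.
m_U = (0.1875 + 0.6000 + 0.2375) / 0.2800 = 1.025 / 0.2800 ≈ 3.6607.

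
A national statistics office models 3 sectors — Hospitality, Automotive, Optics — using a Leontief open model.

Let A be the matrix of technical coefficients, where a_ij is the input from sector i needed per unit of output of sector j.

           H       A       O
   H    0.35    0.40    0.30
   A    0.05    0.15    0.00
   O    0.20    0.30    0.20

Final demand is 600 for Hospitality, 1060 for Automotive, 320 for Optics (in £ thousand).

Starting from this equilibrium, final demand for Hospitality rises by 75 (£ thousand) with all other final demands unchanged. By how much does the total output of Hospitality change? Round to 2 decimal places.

Δx_H = 137.65

I − A =
  [   0.65    -0.40    -0.30]
  [  -0.05     0.85     0.00]
  [  -0.20    -0.30     0.80]
Cofactors of I−A, C_ij = (−1)^(i+j)·(minor ij) (rows/columns in the sector order above):
  C_11 = (0.85)(0.80) − (0.00)(-0.30) = 0.6800
  C_12 = −[(-0.05)(0.80) − (0.00)(-0.20)] = 0.0400
  C_13 = (-0.05)(-0.30) − (0.85)(-0.20) = 0.1850
  C_21 = −[(-0.40)(0.80) − (-0.30)(-0.30)] = 0.4100
  C_22 = (0.65)(0.80) − (-0.30)(-0.20) = 0.4600
  C_23 = −[(0.65)(-0.30) − (-0.40)(-0.20)] = 0.2750
  C_31 = (-0.40)(0.00) − (-0.30)(0.85) = 0.2550
  C_32 = −[(0.65)(0.00) − (-0.30)(-0.05)] = 0.0150
  C_33 = (0.65)(0.85) − (-0.40)(-0.05) = 0.5325
det(I−A) = Σ_j (I−A)_1j·C_1j = (0.65)(0.6800) + (-0.40)(0.0400) + (-0.30)(0.1850) = 0.3705
adj(I−A) = Cᵀ =
  [ 0.6800   0.4100   0.2550]
  [ 0.0400   0.4600   0.0150]
  [ 0.1850   0.2750   0.5325]
(I − A)⁻¹ = adj(I−A) / det(I−A) ≈
  [   1.8354     1.1066     0.6883]
  [   0.1080     1.2416     0.0405]
  [   0.4993     0.7422     1.4372]
Δx = (I − A)⁻¹ Δd with Δd having +75 in the Hospitality component and 0 elsewhere.
So Δx_H = L_HH · (+75), where L_HH = adj(I−A)_HH / det(I−A) = 0.6800 / 0.3705.
Δx_H = 0.6800 × (+75) / 0.3705 = 51.00 / 0.3705 ≈ 137.65.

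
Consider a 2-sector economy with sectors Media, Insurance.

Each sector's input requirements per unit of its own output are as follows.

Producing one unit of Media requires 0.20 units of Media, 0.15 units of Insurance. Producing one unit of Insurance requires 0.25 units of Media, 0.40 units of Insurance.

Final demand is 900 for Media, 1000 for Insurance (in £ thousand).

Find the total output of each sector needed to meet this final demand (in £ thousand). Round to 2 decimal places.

x_M = 1785.31, x_I = 2112.99

I − A =
  [   0.80    -0.25]
  [  -0.15     0.60]
det(I−A) = (0.80)(0.60) − (-0.25)(-0.15) = 0.4425
adj(I−A) = [[0.60, 0.25], [0.15, 0.80]]
(I − A)⁻¹ = adj(I−A) / det(I−A) ≈
  [   1.3559     0.5650]
  [   0.3390     1.8079]
x = (I − A)⁻¹ d = adj(I−A)·d / det(I−A), with det(I−A) = 0.4425:
  x_M = (0.60·900 + 0.25·1000) / 0.4425 = 790.00 / 0.4425 ≈ 1785.31
  x_I = (0.15·900 + 0.80·1000) / 0.4425 = 935.00 / 0.4425 ≈ 2112.99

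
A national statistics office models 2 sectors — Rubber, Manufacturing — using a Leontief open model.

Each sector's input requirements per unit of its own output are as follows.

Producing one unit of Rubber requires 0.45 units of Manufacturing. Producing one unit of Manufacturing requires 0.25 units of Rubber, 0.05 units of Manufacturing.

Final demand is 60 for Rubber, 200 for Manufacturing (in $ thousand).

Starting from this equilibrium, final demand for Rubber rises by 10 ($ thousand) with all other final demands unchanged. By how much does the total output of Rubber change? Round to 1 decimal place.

Δx_R = 11.3

I − A =
  [   1.00    -0.25]
  [  -0.45     0.95]
det(I−A) = (1.00)(0.95) − (-0.25)(-0.45) = 0.8375
adj(I−A) = [[0.95, 0.25], [0.45, 1.00]]
(I − A)⁻¹ = adj(I−A) / det(I−A) ≈
  [   1.1343     0.2985]
  [   0.5373     1.1940]
Δx = (I − A)⁻¹ Δd with Δd having +10 in the Rubber component and 0 elsewhere.
So Δx_R = L_RR · (+10), where L_RR = adj(I−A)_RR / det(I−A) = 0.95 / 0.8375.
Δx_R = 0.95 × (+10) / 0.8375 = 9.50 / 0.8375 ≈ 11.3.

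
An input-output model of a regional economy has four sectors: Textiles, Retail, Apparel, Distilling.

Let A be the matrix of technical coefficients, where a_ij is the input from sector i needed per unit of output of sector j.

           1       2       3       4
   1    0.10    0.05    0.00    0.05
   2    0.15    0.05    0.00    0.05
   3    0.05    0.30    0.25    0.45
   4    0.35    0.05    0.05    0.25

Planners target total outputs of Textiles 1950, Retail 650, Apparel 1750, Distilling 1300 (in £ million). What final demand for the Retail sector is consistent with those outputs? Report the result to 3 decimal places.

d_2 = 260.000

I − A =
  [   0.90    -0.05     0.00    -0.05]
  [  -0.15     0.95     0.00    -0.05]
  [  -0.05    -0.30     0.75    -0.45]
  [  -0.35    -0.05    -0.05     0.75]
d = (I − A) x:
  d_1 = (+0.90)·1950 + (-0.05)·650 + (+0.00)·1750 + (-0.05)·1300 = 1657.500
  d_2 = (-0.15)·1950 + (+0.95)·650 + (+0.00)·1750 + (-0.05)·1300 = 260.000
  d_3 = (-0.05)·1950 + (-0.30)·650 + (+0.75)·1750 + (-0.45)·1300 = 435.000
  d_4 = (-0.35)·1950 + (-0.05)·650 + (-0.05)·1750 + (+0.75)·1300 = 172.500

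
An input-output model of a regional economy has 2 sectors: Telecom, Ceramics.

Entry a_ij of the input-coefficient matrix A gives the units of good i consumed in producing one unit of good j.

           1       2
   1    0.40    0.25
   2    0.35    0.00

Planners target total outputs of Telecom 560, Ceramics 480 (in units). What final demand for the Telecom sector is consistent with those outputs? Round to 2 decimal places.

d_1 = 216.00

I − A =
  [   0.60    -0.25]
  [  -0.35     1.00]
d = (I − A) x:
  d_1 = (+0.60)·560 + (-0.25)·480 = 216.00
  d_2 = (-0.35)·560 + (+1.00)·480 = 284.00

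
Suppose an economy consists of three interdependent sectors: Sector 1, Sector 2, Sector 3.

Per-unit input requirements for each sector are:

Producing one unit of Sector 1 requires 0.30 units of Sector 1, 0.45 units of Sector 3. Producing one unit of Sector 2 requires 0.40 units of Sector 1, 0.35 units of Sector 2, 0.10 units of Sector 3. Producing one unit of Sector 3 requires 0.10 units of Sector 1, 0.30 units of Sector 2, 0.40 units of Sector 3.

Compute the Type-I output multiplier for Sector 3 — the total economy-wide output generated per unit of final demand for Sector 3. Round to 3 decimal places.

m_3 = 5.037

I − A =
  [   0.70    -0.40    -0.10]
  [   0.00     0.65    -0.30]
  [  -0.45    -0.10     0.60]
Cofactors of I−A, C_ij = (−1)^(i+j)·(minor ij) (rows/columns in the sector order above):
  C_11 = (0.65)(0.60) − (-0.30)(-0.10) = 0.3600
  C_12 = −[(0.00)(0.60) − (-0.30)(-0.45)] = 0.1350
  C_13 = (0.00)(-0.10) − (0.65)(-0.45) = 0.2925
  C_21 = −[(-0.40)(0.60) − (-0.10)(-0.10)] = 0.2500
  C_22 = (0.70)(0.60) − (-0.10)(-0.45) = 0.3750
  C_23 = −[(0.70)(-0.10) − (-0.40)(-0.45)] = 0.2500
  C_31 = (-0.40)(-0.30) − (-0.10)(0.65) = 0.1850
  C_32 = −[(0.70)(-0.30) − (-0.10)(0.00)] = 0.2100
  C_33 = (0.70)(0.65) − (-0.40)(0.00) = 0.4550
det(I−A) = Σ_j (I−A)_1j·C_1j = (0.70)(0.3600) + (-0.40)(0.1350) + (-0.10)(0.2925) = 0.16875
adj(I−A) = Cᵀ =
  [ 0.3600   0.2500   0.1850]
  [ 0.1350   0.3750   0.2100]
  [ 0.2925   0.2500   0.4550]
(I − A)⁻¹ = adj(I−A) / det(I−A) ≈
  [   2.1333     1.4815     1.0963]
  [   0.8000     2.2222     1.2444]
  [   1.7333     1.4815     2.6963]
The output multiplier for sector j is the column-j sum of the Leontief inverse (I − A)⁻¹ = adj(I−A) / det(I−A).
Column 3 of adj(I−A): (0.1850, 0.2100, 0.4550); det(I−A) = 0.16875.
m_3 = (0.1850 + 0.2100 + 0.4550) / 0.16875 = 0.85 / 0.16875 ≈ 5.037.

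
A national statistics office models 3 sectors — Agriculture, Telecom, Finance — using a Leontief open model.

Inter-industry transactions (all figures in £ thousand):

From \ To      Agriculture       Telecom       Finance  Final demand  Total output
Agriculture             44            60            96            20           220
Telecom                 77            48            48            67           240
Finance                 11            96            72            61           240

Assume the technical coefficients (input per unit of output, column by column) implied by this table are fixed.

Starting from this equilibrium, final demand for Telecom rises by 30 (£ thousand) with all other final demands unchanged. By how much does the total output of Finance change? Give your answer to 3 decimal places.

Δx_F = 40.181

Technical coefficients a_ij = z_ij / X_j:
  a_AA = 44/220 = 0.20, a_TA = 77/220 = 0.35, a_FA = 11/220 = 0.05
  a_AT = 60/240 = 0.25, a_TT = 48/240 = 0.20, a_FT = 96/240 = 0.40
  a_AF = 96/240 = 0.40, a_TF = 48/240 = 0.20, a_FF = 72/240 = 0.30
I − A =
  [   0.80    -0.25    -0.40]
  [  -0.35     0.80    -0.20]
  [  -0.05    -0.40     0.70]
Cofactors of I−A, C_ij = (−1)^(i+j)·(minor ij) (rows/columns in the sector order above):
  C_11 = (0.80)(0.70) − (-0.20)(-0.40) = 0.4800
  C_12 = −[(-0.35)(0.70) − (-0.20)(-0.05)] = 0.2550
  C_13 = (-0.35)(-0.40) − (0.80)(-0.05) = 0.1800
  C_21 = −[(-0.25)(0.70) − (-0.40)(-0.40)] = 0.3350
  C_22 = (0.80)(0.70) − (-0.40)(-0.05) = 0.5400
  C_23 = −[(0.80)(-0.40) − (-0.25)(-0.05)] = 0.3325
  C_31 = (-0.25)(-0.20) − (-0.40)(0.80) = 0.3700
  C_32 = −[(0.80)(-0.20) − (-0.40)(-0.35)] = 0.3000
  C_33 = (0.80)(0.80) − (-0.25)(-0.35) = 0.5525
det(I−A) = Σ_j (I−A)_1j·C_1j = (0.80)(0.4800) + (-0.25)(0.2550) + (-0.40)(0.1800) = 0.24825
adj(I−A) = Cᵀ =
  [ 0.4800   0.3350   0.3700]
  [ 0.2550   0.5400   0.3000]
  [ 0.1800   0.3325   0.5525]
(I − A)⁻¹ = adj(I−A) / det(I−A) ≈
  [   1.9335     1.3494     1.4904]
  [   1.0272     2.1752     1.2085]
  [   0.7251     1.3394     2.2256]
Δx = (I − A)⁻¹ Δd with Δd having +30 in the Telecom component and 0 elsewhere.
So Δx_F = L_FT · (+30), where L_FT = adj(I−A)_FT / det(I−A) = 0.3325 / 0.24825.
Δx_F = 0.3325 × (+30) / 0.24825 = 9.975 / 0.24825 ≈ 40.181.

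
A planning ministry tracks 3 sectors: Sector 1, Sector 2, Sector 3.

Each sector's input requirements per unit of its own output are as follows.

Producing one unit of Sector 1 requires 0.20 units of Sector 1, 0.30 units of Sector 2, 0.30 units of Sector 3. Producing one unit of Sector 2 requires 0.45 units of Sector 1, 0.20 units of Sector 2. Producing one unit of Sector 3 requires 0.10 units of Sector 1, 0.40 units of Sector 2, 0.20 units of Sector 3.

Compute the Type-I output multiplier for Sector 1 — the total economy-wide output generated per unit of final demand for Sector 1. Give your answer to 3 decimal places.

I − A =
  [   0.80    -0.45    -0.10]
  [  -0.30     0.80    -0.40]
  [  -0.30     0.00     0.80]
Cofactors of I−A, C_ij = (−1)^(i+j)·(minor ij) (rows/columns in the sector order above):
  C_11 = (0.80)(0.80) − (-0.40)(0.00) = 0.6400
  C_12 = −[(-0.30)(0.80) − (-0.40)(-0.30)] = 0.3600
  C_13 = (-0.30)(0.00) − (0.80)(-0.30) = 0.2400
  C_21 = −[(-0.45)(0.80) − (-0.10)(0.00)] = 0.3600
  C_22 = (0.80)(0.80) − (-0.10)(-0.30) = 0.6100
  C_23 = −[(0.80)(0.00) − (-0.45)(-0.30)] = 0.1350
  C_31 = (-0.45)(-0.40) − (-0.10)(0.80) = 0.2600
  C_32 = −[(0.80)(-0.40) − (-0.10)(-0.30)] = 0.3500
  C_33 = (0.80)(0.80) − (-0.45)(-0.30) = 0.5050
det(I−A) = Σ_j (I−A)_1j·C_1j = (0.80)(0.6400) + (-0.45)(0.3600) + (-0.10)(0.2400) = 0.3260
adj(I−A) = Cᵀ =
  [ 0.6400   0.3600   0.2600]
  [ 0.3600   0.6100   0.3500]
  [ 0.2400   0.1350   0.5050]
(I − A)⁻¹ = adj(I−A) / det(I−A) ≈
  [   1.9632     1.1043     0.7975]
  [   1.1043     1.8712     1.0736]
  [   0.7362     0.4141     1.5491]
The output multiplier for sector j is the column-j sum of the Leontief inverse (I − A)⁻¹ = adj(I−A) / det(I−A).
Column 1 of adj(I−A): (0.6400, 0.3600, 0.2400); det(I−A) = 0.3260.
m_1 = (0.6400 + 0.3600 + 0.2400) / 0.3260 = 1.24 / 0.3260 ≈ 3.804.

m_1 = 3.804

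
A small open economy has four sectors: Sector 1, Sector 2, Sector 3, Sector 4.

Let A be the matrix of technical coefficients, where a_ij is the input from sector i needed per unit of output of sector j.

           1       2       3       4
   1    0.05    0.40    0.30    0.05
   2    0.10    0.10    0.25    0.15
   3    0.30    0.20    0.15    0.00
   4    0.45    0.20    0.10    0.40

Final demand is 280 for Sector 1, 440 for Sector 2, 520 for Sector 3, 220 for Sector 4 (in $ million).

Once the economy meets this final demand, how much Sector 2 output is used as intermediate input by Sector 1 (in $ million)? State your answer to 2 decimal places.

z_21 = 147.36

I − A =
  [   0.95    -0.40    -0.30    -0.05]
  [  -0.10     0.90    -0.25    -0.15]
  [  -0.30    -0.20     0.85     0.00]
  [  -0.45    -0.20    -0.10     0.60]
Compute the cofactors C_ij = (−1)^(i+j)·(3×3 minor ij) of I−A; the adjugate is their transpose:
adj(I−A) = Cᵀ =
  [ 0.400500   0.249500   0.226000   0.095750]
  [ 0.157875   0.409875   0.189875   0.115625]
  [ 0.178500   0.184500   0.412250   0.061000]
  [ 0.382750   0.354500   0.301500   0.528250]
det(I−A) = Σ_j (I−A)_1j·C_1j = (0.95)(0.400500) + (-0.40)(0.157875) + (-0.30)(0.178500) + (-0.05)(0.382750) = 0.2446375
(I − A)⁻¹ = adj(I−A) / det(I−A) ≈
  [   1.6371     1.0199     0.9238     0.3914]
  [   0.6453     1.6754     0.7761     0.4726]
  [   0.7297     0.7542     1.6851     0.2493]
  [   1.5646     1.4491     1.2324     2.1593]
First solve x = (I − A)⁻¹ d = adj(I−A)·d / det(I−A); in particular x_1 = (0.400500·280 + 0.249500·440 + 0.226000·520 + 0.095750·220) / 0.2446375 = 360.505 / 0.2446375 ≈ 1473.6293.
Intermediate flow from 2 to 1: z_21 = a_21 · x_1 = 0.10 × 360.505 / 0.2446375 = 36.0505 / 0.2446375 ≈ 147.36.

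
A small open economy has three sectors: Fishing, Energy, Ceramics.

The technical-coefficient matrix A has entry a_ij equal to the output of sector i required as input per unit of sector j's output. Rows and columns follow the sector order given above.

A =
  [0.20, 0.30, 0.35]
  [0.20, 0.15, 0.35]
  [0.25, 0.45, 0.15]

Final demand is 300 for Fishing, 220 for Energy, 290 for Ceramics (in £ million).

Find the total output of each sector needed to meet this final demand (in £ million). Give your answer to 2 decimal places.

x_1 = 1402.05, x_2 = 1149.60, x_3 = 1362.16

I − A =
  [   0.80    -0.30    -0.35]
  [  -0.20     0.85    -0.35]
  [  -0.25    -0.45     0.85]
Cofactors of I−A, C_ij = (−1)^(i+j)·(minor ij) (rows/columns in the sector order above):
  C_11 = (0.85)(0.85) − (-0.35)(-0.45) = 0.5650
  C_12 = −[(-0.20)(0.85) − (-0.35)(-0.25)] = 0.2575
  C_13 = (-0.20)(-0.45) − (0.85)(-0.25) = 0.3025
  C_21 = −[(-0.30)(0.85) − (-0.35)(-0.45)] = 0.4125
  C_22 = (0.80)(0.85) − (-0.35)(-0.25) = 0.5925
  C_23 = −[(0.80)(-0.45) − (-0.30)(-0.25)] = 0.4350
  C_31 = (-0.30)(-0.35) − (-0.35)(0.85) = 0.4025
  C_32 = −[(0.80)(-0.35) − (-0.35)(-0.20)] = 0.3500
  C_33 = (0.80)(0.85) − (-0.30)(-0.20) = 0.6200
det(I−A) = Σ_j (I−A)_1j·C_1j = (0.80)(0.5650) + (-0.30)(0.2575) + (-0.35)(0.3025) = 0.268875
adj(I−A) = Cᵀ =
  [ 0.5650   0.4125   0.4025]
  [ 0.2575   0.5925   0.3500]
  [ 0.3025   0.4350   0.6200]
(I − A)⁻¹ = adj(I−A) / det(I−A) ≈
  [   2.1013     1.5342     1.4970]
  [   0.9577     2.2036     1.3017]
  [   1.1251     1.6179     2.3059]
x = (I − A)⁻¹ d = adj(I−A)·d / det(I−A), with det(I−A) = 0.268875:
  x_1 = (0.5650·300 + 0.4125·220 + 0.4025·290) / 0.268875 = 376.975 / 0.268875 ≈ 1402.05
  x_2 = (0.2575·300 + 0.5925·220 + 0.3500·290) / 0.268875 = 309.10 / 0.268875 ≈ 1149.60
  x_3 = (0.3025·300 + 0.4350·220 + 0.6200·290) / 0.268875 = 366.25 / 0.268875 ≈ 1362.16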